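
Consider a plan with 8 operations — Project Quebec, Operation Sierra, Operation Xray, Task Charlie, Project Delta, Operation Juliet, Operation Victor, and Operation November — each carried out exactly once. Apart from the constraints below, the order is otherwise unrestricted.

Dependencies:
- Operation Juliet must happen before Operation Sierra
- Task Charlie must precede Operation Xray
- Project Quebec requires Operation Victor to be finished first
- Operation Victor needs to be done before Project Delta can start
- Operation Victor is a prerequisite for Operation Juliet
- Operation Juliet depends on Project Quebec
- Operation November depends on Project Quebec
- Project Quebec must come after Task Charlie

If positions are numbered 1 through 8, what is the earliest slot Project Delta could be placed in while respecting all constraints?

2

Working backwards through the constraints from Project Delta, its only required predecessor is Operation Victor.
So at minimum 1 operation comes before Project Delta, putting Project Delta no earlier than position 2. That position is achievable by scheduling exactly that predecessor first.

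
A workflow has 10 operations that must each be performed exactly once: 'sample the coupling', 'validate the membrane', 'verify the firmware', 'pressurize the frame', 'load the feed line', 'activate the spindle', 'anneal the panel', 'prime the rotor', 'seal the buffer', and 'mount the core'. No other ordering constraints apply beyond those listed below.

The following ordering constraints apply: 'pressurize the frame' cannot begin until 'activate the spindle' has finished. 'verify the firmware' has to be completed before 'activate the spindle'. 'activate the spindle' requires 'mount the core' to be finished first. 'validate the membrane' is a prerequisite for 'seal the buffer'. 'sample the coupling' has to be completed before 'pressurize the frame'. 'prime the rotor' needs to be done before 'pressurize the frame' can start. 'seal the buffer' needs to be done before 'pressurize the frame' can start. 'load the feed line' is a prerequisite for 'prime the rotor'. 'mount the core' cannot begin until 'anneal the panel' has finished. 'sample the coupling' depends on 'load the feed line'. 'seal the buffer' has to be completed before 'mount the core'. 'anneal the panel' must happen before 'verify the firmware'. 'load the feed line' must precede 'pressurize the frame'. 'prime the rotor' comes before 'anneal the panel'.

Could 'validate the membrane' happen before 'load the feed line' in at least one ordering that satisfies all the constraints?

Yes

Nothing in the constraints forces 'load the feed line' before 'validate the membrane' — there is no chain from 'load the feed line' to 'validate the membrane'.
That means at least one valid schedule has 'validate the membrane' before 'load the feed line'.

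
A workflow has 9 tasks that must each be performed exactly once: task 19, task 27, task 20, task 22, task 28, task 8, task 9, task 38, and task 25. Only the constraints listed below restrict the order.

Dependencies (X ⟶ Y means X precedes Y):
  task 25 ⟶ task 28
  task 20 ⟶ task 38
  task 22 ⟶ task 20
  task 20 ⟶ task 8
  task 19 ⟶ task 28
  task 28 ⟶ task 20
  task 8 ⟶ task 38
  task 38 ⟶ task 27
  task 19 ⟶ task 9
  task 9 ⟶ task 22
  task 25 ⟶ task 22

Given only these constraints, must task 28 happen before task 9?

Task 28 and task 9 are not related by any chain of constraints.
So task 28 can come before task 9 or after — it is not forced.

No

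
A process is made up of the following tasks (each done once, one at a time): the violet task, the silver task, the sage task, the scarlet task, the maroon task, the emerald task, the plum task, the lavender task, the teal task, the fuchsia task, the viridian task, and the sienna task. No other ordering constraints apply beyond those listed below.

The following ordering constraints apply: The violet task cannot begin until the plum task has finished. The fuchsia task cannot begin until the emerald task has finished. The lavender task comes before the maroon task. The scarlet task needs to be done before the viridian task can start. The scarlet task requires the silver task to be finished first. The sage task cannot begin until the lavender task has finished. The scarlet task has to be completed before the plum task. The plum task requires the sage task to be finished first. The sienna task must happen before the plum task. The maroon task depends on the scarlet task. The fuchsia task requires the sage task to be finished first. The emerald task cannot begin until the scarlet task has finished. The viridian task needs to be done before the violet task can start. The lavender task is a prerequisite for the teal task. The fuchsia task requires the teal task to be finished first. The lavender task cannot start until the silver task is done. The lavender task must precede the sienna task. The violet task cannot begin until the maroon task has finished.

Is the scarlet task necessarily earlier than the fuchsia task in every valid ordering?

Yes

Tracing the constraints gives a chain: the scarlet task → the emerald task → the fuchsia task.
That forces the scarlet task before the fuchsia task in every valid schedule.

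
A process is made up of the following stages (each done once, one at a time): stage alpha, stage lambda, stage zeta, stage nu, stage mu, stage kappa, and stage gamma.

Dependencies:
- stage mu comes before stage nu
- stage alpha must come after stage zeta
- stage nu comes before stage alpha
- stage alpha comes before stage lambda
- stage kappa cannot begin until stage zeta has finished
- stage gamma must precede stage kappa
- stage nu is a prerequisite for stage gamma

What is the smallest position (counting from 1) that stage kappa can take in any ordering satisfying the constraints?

Working backwards through the constraints from stage kappa, its full set of required predecessors is stage zeta, stage nu, stage mu, stage gamma — 4 of them.
So at minimum 4 stages come before stage kappa, putting stage kappa no earlier than position 5. That position is achievable by scheduling exactly those predecessors first.

5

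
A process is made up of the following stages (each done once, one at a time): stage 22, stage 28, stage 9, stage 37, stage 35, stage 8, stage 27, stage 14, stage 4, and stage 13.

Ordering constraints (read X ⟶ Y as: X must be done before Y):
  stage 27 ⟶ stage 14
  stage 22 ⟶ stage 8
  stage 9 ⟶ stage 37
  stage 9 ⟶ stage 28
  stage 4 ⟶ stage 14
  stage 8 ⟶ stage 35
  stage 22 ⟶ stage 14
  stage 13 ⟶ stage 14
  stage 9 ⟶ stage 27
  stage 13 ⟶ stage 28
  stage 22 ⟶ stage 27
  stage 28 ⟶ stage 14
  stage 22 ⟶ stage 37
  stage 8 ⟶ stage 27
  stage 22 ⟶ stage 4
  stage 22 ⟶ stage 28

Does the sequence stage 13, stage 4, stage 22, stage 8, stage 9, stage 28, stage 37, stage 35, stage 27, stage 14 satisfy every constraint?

In the proposed order, stage 4 appears before stage 22.
That contradicts the constraint that stage 22 must precede stage 4.

No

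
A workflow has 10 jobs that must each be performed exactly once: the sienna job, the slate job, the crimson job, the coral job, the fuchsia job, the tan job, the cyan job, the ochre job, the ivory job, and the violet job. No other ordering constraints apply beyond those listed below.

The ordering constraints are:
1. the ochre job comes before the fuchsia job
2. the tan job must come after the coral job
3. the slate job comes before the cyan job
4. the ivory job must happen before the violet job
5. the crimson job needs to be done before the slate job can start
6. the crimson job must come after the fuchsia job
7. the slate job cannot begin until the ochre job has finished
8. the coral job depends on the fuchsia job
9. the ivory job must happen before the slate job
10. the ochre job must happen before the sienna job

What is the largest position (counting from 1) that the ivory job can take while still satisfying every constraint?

The jobs that are forced after the ivory job, directly or by a chain of constraints, are the slate job, the cyan job, the violet job. That's 3 jobs.
With 3 mandatory successors out of 10 jobs total, the latest slot for the ivory job is 10−3 = 7, and it's reachable by doing all non-successors before the ivory job.

7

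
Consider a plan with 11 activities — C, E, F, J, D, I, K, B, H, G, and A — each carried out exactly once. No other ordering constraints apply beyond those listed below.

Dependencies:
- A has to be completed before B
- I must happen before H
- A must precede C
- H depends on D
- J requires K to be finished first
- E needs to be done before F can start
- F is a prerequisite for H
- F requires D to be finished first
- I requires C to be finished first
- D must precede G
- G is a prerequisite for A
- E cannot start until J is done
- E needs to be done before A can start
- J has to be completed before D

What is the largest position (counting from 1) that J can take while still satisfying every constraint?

Following every chain forward from J, the activities that must come later are C, E, F, D, I, B, H, G, A — 9 of them.
With 9 mandatory successors out of 11 activities total, the latest slot for J is 11−9 = 2, and it's reachable by doing all non-successors before J.

2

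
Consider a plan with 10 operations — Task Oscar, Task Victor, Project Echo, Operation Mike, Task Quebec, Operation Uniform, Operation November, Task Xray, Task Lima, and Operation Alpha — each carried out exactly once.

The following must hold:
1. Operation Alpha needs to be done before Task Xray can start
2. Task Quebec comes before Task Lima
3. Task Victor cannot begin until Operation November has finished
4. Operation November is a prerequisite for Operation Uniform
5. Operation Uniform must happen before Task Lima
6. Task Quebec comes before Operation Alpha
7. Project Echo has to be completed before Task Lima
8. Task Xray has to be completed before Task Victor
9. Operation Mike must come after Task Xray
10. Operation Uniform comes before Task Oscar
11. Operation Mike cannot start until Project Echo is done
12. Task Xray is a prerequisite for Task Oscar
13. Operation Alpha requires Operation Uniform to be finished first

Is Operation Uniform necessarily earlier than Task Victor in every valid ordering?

Following the dependencies: Operation Uniform → Operation Alpha → Task Xray → Task Victor.
Hence Operation Uniform necessarily comes before Task Victor.

Yes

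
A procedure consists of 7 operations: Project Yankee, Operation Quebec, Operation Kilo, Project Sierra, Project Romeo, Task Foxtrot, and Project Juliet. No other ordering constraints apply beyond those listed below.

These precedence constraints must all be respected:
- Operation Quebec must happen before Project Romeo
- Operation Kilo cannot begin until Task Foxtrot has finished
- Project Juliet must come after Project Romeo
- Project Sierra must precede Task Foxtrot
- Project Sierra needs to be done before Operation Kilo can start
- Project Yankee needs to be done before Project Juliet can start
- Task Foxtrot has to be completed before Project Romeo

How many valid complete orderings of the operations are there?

57

3 operations have no prerequisites (Project Yankee, Operation Quebec, Project Sierra), so any of them could come first.
Systematically extending each partial ordering one operation at a time and counting, there are 57 complete orderings.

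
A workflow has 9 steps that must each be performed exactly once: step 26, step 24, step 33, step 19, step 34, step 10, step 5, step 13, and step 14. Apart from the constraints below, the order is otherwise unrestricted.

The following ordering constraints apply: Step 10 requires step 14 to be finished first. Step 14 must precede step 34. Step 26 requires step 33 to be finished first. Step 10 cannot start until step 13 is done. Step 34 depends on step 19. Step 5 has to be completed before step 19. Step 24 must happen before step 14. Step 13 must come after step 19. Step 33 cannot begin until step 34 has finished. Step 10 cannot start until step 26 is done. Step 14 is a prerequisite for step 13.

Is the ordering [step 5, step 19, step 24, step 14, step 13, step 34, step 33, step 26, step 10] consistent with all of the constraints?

Yes

Checking each listed constraint against this order: for instance, step 14 is in position 4 and step 10 in position 9, so that constraint holds — and the remaining constraints check out the same way.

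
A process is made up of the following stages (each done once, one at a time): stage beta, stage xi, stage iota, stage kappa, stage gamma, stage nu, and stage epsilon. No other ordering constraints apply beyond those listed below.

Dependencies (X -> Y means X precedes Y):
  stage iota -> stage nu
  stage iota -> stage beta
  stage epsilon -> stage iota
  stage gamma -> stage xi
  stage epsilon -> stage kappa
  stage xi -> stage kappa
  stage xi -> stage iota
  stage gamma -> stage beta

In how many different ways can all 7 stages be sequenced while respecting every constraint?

24

The stages with no prerequisites are stage gamma, stage epsilon; any of them can be placed first.
Counting all ways to extend the partial order to a total order gives 24.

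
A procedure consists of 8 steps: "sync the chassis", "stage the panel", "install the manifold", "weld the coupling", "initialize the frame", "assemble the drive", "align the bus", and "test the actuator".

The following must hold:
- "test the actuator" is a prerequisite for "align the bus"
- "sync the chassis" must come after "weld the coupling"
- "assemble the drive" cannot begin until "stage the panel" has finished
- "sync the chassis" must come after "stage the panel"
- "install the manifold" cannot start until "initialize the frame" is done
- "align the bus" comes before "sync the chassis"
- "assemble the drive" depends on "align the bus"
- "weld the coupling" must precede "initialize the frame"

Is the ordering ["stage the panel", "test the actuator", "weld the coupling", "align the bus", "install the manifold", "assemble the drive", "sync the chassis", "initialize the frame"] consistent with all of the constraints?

The sequence places "install the manifold" ahead of "initialize the frame".
That contradicts the constraint that "initialize the frame" must precede "install the manifold".

No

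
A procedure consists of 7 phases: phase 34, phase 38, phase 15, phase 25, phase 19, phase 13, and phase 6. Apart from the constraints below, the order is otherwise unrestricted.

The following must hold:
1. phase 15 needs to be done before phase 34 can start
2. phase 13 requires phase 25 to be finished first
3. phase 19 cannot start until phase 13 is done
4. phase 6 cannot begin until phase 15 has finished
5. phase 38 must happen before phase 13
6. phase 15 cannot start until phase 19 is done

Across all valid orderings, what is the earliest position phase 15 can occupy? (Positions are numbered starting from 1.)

Working backwards through the constraints from phase 15, its full set of required predecessors is phase 38, phase 25, phase 19, phase 13 — 4 of them.
With 4 mandatory predecessors, the earliest phase 15 can sit is position 4+1 = 5, and placing just those 4 first achieves it.

5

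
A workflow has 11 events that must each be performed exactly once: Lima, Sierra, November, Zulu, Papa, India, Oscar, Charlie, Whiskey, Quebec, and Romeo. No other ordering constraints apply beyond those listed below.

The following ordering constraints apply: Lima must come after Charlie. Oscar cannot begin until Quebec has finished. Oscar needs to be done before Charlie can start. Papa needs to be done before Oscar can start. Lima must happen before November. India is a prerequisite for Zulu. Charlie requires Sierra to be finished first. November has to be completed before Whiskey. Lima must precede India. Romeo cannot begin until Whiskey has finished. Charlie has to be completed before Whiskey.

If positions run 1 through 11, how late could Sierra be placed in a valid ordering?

Following every chain forward from Sierra, the events that must come later are Lima, November, Zulu, India, Charlie, Whiskey, Romeo — 7 of them.
With 7 mandatory successors out of 11 events total, the latest slot for Sierra is 11−7 = 4, and it's reachable by doing all non-successors before Sierra.

4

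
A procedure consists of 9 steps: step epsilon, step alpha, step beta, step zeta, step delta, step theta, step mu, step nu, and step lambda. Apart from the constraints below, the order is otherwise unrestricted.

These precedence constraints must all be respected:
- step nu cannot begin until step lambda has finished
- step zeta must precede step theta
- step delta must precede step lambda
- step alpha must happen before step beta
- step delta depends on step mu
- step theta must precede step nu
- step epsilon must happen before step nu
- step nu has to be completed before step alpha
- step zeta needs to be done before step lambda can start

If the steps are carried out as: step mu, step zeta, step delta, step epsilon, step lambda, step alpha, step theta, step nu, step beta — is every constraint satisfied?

Here step nu comes after step alpha.
Since step nu is required before step alpha, the ordering is invalid.

No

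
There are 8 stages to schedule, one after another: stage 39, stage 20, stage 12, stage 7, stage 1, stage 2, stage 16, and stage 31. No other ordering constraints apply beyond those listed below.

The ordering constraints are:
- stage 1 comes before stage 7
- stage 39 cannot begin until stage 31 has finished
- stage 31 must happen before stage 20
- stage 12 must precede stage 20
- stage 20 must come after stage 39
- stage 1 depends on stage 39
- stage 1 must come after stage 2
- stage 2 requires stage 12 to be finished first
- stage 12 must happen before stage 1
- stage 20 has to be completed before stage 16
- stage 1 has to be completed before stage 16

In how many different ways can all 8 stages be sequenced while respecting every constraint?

36

The stages with no prerequisites are stage 12, stage 31; any of them can be placed first.
Systematically extending each partial ordering one stage at a time and counting, there are 36 complete orderings.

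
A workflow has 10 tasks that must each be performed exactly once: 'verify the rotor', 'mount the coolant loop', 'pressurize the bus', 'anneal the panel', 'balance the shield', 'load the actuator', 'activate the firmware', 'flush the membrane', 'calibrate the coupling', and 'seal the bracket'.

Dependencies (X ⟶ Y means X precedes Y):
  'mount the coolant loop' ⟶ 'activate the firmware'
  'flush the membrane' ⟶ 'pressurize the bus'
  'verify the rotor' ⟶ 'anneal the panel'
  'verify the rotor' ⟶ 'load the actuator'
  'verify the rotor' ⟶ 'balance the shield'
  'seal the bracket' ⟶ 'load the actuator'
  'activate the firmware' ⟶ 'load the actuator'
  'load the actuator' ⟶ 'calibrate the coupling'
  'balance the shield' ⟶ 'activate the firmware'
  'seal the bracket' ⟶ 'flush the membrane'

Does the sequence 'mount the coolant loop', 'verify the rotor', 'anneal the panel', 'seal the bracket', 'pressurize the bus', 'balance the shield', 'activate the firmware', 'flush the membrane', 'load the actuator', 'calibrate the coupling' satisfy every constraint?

Here 'flush the membrane' comes after 'pressurize the bus'.
Since 'flush the membrane' is required before 'pressurize the bus', the ordering is invalid.

No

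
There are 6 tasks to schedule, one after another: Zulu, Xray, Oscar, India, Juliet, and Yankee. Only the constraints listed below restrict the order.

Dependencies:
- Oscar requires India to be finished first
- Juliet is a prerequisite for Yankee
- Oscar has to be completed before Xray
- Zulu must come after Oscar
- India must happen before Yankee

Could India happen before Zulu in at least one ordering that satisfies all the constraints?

Every valid ordering already has India before Zulu (the constraints require it), so in particular at least one does.

Yes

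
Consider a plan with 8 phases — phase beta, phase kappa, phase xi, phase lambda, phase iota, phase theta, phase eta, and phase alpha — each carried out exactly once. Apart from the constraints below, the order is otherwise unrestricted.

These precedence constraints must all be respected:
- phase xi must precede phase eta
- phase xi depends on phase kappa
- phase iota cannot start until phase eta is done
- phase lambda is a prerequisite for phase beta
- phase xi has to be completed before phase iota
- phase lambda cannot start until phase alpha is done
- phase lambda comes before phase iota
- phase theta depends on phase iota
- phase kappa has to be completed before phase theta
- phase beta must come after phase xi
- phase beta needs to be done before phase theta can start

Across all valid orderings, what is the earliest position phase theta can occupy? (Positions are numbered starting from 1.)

The phases that are forced before phase theta, directly or transitively, are phase beta, phase kappa, phase xi, phase lambda, phase iota, phase eta, phase alpha. That's 7 phases.
With 7 mandatory predecessors, the earliest phase theta can sit is position 7+1 = 8, and placing just those 7 first achieves it.

8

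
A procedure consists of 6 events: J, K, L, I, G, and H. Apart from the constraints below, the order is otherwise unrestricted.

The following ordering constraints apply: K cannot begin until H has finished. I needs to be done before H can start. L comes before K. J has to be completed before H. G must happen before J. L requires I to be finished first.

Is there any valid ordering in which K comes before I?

No

There is a dependency chain I → L → K, so K always comes after I.
Hence K can never be scheduled before I.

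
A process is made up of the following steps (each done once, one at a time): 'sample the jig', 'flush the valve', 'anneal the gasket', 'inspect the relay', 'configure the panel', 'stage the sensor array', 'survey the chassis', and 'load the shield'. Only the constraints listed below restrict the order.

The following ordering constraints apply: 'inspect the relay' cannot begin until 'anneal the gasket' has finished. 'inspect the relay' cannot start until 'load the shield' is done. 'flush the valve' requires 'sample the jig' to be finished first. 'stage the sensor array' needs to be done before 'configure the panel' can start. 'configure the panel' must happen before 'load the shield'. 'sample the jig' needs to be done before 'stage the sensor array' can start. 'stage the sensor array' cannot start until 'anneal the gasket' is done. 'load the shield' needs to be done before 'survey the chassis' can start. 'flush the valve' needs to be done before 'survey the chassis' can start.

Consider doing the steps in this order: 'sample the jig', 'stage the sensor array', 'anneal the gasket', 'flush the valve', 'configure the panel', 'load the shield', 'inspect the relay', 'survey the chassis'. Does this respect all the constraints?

In the proposed order, 'stage the sensor array' appears before 'anneal the gasket'.
Since 'anneal the gasket' is required before 'stage the sensor array', the ordering is invalid.

No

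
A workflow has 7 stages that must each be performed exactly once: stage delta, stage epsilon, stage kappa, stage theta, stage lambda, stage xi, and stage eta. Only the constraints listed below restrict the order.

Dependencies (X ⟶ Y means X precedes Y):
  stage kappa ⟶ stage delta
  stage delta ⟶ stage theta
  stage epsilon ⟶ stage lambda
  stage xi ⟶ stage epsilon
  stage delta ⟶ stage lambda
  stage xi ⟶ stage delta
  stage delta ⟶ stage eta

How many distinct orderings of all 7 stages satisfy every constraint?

2 stages have no prerequisites (stage kappa, stage xi), so any of them could come first.
Systematically extending each partial ordering one stage at a time and counting, there are 42 complete orderings.

42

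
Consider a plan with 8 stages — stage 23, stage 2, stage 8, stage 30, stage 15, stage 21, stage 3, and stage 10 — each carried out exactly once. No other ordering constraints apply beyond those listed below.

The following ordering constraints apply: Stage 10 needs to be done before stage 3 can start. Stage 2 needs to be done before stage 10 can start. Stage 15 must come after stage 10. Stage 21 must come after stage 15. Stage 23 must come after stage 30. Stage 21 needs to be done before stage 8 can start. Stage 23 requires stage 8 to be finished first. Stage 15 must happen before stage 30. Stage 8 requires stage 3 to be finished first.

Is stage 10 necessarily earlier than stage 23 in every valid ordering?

Following the dependencies: stage 10 → stage 15 → stage 30 → stage 23.
So stage 10 must precede stage 23 in any valid ordering.

Yes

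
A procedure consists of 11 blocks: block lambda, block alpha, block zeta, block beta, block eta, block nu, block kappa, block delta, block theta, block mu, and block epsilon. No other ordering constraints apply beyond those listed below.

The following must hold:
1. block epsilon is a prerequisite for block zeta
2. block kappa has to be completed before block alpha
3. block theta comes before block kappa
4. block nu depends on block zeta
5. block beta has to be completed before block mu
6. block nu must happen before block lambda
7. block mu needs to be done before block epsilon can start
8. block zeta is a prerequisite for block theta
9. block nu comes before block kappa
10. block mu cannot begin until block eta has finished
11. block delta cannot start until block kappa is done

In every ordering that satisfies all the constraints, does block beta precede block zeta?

Yes

Tracing the constraints gives a chain: block beta → block mu → block epsilon → block zeta.
Hence block beta necessarily comes before block zeta.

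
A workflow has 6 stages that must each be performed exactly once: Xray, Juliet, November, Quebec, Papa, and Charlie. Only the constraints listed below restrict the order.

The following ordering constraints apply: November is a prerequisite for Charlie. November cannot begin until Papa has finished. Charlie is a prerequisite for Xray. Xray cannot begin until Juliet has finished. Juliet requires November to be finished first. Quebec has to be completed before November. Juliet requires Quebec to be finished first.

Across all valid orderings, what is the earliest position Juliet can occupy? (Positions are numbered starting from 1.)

4

Every stage that must precede Juliet has to come before it. Tracing all chains that end at Juliet, those stages are: November, Quebec, Papa — 3 in total.
With 3 mandatory predecessors, the earliest Juliet can sit is position 3+1 = 4, and placing just those 3 first achieves it.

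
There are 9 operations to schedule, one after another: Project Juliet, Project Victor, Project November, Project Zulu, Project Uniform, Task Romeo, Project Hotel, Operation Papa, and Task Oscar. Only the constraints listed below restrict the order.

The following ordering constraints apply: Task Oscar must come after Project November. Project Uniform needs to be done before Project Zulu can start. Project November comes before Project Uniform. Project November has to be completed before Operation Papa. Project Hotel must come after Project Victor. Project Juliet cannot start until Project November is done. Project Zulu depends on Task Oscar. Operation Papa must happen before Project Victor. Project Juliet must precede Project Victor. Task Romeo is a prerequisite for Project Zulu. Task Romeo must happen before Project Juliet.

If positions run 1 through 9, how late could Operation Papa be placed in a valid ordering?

Following every chain forward from Operation Papa, the operations that must come later are Project Victor, Project Hotel — 2 of them.
So at least 2 operations follow Operation Papa, putting Operation Papa no later than position 7. That position is achievable by scheduling everything else first.

7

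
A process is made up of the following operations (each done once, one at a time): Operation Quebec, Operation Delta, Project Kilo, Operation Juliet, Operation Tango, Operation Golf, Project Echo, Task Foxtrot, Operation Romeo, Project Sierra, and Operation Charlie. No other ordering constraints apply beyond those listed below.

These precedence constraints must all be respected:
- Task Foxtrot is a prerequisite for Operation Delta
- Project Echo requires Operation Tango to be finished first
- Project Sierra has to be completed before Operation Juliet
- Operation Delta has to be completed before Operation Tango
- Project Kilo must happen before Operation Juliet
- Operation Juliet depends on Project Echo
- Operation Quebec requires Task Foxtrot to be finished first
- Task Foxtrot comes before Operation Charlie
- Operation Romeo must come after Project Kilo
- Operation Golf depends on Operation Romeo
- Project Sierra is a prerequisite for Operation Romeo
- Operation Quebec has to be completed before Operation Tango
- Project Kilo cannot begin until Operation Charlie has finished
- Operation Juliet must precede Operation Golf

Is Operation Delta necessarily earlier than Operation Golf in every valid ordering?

Yes

There is a constraint chain Operation Delta → Operation Tango → Project Echo → Operation Juliet → Operation Golf.
So Operation Delta must precede Operation Golf in any valid ordering.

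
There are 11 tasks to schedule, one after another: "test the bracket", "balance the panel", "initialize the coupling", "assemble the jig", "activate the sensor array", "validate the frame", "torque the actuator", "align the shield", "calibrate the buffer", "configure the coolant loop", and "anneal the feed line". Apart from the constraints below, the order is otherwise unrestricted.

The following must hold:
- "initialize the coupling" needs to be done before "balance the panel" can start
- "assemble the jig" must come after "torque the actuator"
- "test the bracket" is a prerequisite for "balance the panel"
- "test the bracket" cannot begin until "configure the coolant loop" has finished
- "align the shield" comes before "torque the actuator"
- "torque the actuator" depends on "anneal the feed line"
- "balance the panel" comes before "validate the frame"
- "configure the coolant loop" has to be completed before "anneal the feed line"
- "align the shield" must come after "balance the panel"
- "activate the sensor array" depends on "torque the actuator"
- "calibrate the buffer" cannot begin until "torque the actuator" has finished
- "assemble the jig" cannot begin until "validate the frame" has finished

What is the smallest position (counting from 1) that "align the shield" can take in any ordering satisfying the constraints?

The tasks that are forced before "align the shield", directly or transitively, are "test the bracket", "balance the panel", "initialize the coupling", "configure the coolant loop". That's 4 tasks.
With 4 mandatory predecessors, the earliest "align the shield" can sit is position 4+1 = 5, and placing just those 4 first achieves it.

5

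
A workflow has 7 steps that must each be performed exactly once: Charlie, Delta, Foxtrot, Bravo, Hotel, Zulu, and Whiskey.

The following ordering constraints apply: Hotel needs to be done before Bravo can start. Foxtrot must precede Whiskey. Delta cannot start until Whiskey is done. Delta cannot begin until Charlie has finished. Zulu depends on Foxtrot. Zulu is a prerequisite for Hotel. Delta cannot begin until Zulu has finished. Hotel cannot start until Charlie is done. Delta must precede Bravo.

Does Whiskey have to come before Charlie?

Nothing in the constraints links Whiskey and Charlie; they are unordered relative to each other.
There exist valid orderings with Charlie before Whiskey, so Whiskey is not required to come first.

No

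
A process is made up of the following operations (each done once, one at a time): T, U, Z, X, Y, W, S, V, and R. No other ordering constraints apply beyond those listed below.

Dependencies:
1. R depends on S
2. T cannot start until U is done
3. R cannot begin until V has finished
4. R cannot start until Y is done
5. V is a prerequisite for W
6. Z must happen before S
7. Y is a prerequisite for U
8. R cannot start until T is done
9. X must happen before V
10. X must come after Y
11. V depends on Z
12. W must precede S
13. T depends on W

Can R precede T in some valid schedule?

There is a dependency chain T → R, so R always comes after T.
So no valid ordering can have R before T.

No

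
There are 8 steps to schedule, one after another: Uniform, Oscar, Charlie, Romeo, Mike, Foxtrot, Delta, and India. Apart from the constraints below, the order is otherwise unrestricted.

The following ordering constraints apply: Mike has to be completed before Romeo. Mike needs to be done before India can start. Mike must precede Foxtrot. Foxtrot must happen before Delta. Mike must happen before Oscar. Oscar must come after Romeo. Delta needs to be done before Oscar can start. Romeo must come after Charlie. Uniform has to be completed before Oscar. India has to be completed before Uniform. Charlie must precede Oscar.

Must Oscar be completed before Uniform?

No

The constraints actually force Uniform before Oscar (via Uniform → Oscar), not the other way around.
So Oscar does not have to come before Uniform — it cannot.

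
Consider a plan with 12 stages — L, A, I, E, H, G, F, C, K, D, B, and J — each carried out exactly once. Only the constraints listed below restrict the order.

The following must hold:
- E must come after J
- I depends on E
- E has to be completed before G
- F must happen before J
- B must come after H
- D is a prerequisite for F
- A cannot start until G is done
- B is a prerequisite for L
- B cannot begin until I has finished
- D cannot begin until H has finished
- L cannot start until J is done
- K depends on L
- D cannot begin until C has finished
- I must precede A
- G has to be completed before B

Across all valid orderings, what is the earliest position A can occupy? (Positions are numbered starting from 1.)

The stages that are forced before A, directly or transitively, are I, E, H, G, F, C, D, J. That's 8 stages.
So at minimum 8 stages come before A, putting A no earlier than position 9. That position is achievable by scheduling exactly those predecessors first.

9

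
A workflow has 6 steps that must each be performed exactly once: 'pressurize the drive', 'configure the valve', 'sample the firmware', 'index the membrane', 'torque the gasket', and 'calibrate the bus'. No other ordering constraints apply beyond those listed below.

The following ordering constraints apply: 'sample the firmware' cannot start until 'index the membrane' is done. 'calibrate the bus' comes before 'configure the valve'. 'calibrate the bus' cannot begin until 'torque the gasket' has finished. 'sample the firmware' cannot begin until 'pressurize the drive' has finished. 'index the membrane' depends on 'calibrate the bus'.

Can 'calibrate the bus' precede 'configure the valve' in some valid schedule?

Yes

Every valid ordering already has 'calibrate the bus' before 'configure the valve' (the constraints require it), so in particular at least one does.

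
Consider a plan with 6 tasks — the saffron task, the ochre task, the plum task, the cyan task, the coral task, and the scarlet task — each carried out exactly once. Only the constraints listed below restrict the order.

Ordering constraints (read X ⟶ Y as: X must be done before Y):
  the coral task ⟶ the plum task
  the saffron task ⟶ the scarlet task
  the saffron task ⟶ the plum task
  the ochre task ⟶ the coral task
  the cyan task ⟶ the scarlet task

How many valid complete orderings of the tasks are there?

35

3 tasks have no prerequisites (the saffron task, the ochre task, the cyan task), so any of them could come first.
Systematically extending each partial ordering one task at a time and counting, there are 35 complete orderings.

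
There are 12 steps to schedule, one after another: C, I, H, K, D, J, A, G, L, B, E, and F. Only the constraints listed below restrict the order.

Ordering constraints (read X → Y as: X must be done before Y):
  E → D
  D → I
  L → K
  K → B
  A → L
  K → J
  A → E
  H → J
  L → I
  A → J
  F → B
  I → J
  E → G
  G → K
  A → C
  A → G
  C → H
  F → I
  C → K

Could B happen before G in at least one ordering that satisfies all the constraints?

The constraints give a chain G → K → B, which forces G before B.
Hence B can never be scheduled before G.

No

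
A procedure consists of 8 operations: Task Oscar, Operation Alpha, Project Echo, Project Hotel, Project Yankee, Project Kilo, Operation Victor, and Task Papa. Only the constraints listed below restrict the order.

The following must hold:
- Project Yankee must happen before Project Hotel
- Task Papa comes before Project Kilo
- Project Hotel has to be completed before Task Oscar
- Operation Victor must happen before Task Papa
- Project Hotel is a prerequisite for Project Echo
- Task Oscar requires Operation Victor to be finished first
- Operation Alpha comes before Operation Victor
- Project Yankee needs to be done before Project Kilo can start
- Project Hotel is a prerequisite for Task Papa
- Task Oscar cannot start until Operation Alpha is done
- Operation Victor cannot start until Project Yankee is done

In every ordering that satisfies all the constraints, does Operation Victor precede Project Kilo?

Yes

Following the dependencies: Operation Victor → Task Papa → Project Kilo.
That forces Operation Victor before Project Kilo in every valid schedule.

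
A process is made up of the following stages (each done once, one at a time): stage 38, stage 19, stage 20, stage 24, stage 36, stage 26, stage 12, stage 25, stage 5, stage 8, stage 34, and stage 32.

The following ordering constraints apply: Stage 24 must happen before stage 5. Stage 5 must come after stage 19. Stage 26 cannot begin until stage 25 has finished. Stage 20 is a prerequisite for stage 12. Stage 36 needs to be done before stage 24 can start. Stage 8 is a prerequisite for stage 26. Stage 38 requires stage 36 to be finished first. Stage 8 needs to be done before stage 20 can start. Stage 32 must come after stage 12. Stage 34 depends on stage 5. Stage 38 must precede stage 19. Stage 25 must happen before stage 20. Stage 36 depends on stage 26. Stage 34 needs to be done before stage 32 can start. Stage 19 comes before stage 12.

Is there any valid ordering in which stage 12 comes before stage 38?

No

Following stage 38 → stage 19 → stage 12, stage 38 must precede stage 12 in every valid ordering.
So no valid ordering can have stage 12 before stage 38.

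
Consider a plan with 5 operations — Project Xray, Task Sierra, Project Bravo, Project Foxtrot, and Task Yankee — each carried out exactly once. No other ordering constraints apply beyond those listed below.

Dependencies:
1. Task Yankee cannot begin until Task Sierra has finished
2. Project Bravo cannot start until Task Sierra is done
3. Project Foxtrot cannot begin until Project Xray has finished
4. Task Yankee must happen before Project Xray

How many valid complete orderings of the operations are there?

4

Only Task Sierra has no prerequisites, so it must go first.
Counting all ways to extend the partial order to a total order gives 4.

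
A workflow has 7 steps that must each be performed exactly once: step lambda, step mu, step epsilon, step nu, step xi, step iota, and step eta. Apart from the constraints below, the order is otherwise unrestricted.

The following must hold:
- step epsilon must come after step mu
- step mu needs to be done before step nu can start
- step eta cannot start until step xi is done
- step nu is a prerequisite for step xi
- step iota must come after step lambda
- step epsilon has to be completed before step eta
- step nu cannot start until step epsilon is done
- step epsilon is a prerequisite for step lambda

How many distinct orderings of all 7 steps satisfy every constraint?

10

Step mu is the only step with nothing required before it, so every ordering starts there.
Systematically extending each partial ordering one step at a time and counting, there are 10 complete orderings.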